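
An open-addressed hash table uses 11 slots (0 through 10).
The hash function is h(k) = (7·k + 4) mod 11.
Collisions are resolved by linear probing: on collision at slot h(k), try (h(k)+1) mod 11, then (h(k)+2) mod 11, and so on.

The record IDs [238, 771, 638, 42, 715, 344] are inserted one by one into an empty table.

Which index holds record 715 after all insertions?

Insert 238: h=9, slot 9 empty -> index 9.
Insert 771: h=0, slot 0 empty -> index 0.
Insert 638: h=4, slot 4 empty -> index 4.
Insert 42: h=1, slot 1 empty -> index 1.
Insert 715: h=4, slot 4 occupied -> index 5.
Insert 344: h=3, slot 3 empty -> index 3.
Table: [771, 42, ∅, 344, 638, 715, ∅, ∅, ∅, 238, ∅]

5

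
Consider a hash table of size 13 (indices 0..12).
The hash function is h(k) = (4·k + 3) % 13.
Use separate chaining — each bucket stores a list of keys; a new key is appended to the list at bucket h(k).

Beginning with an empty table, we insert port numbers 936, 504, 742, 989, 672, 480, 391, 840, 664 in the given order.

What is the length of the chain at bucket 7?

936 → bucket 3
504 → bucket 4
742 → bucket 7
989 → bucket 7 (collision)
672 → bucket 0
480 → bucket 12
391 → bucket 7 (collision)
840 → bucket 9
664 → bucket 7 (collision)
Final buckets:
0: 672
1: .
2: .
3: 936
4: 504
5: .
6: .
7: 742 -> 989 -> 391 -> 664
8: .
9: 840
10: .
11: .
12: 480

4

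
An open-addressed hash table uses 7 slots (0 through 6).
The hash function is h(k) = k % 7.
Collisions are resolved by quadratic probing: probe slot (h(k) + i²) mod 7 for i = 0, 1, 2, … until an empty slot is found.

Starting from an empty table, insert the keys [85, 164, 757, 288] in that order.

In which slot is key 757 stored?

2

85: h=1 → slot 1
164: h=3 → slot 3
757: h=1, probe 1,2 → slot 2
288: h=1, probe 1,2,5 → slot 5
Table: [., 85, 757, 164, ., 288, .]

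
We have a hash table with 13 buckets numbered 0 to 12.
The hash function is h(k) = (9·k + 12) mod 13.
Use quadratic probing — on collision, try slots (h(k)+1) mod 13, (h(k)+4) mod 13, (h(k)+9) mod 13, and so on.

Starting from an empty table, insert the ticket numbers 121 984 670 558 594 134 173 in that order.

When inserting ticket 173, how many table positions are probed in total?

4

121: h=9 => slot 9
984: h=2 => slot 2
670: h=10 => slot 10
558: h=3 => slot 3
594: h=2, probe 2,3,6 => slot 6
134: h=9, probe 9,10,0 => slot 0
173: h=9, probe 9,10,0,5 => slot 5
Table: [134, _, 984, 558, _, 173, 594, _, _, 121, 670, _, _]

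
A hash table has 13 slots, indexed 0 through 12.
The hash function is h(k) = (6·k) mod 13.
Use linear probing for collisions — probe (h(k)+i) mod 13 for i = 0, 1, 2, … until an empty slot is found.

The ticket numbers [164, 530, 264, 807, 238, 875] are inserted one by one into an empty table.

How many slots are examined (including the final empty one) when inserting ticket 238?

2

164: h=9 -> slot 9
530: h=8 -> slot 8
264: h=11 -> slot 11
807: h=6 -> slot 6
238: h=11, probe 11,12 -> slot 12
875: h=11, probe 11,12,0 -> slot 0
Table: [875, ∅, ∅, ∅, ∅, ∅, 807, ∅, 530, 164, ∅, 264, 238]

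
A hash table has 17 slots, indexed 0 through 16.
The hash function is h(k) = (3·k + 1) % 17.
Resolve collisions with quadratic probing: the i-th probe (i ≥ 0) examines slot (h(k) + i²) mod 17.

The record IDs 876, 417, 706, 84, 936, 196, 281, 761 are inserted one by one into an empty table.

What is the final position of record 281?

10

876: h=11 -> slot 11
417: h=11, probe 11,12 -> slot 12
706: h=11, probe 11,12,15 -> slot 15
84: h=15, probe 15,16 -> slot 16
936: h=4 -> slot 4
196: h=11, probe 11,12,15,3 -> slot 3
281: h=11, probe 11,12,15,3,10 -> slot 10
761: h=6 -> slot 6
Table: [-, -, -, 196, 936, -, 761, -, -, -, 281, 876, 417, -, -, 706, 84]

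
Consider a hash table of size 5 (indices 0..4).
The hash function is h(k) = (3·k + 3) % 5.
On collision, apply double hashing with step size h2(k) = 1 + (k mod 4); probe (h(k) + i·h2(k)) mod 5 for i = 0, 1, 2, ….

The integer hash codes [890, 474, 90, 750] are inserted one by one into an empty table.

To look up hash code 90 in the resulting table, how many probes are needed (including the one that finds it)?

2

Insert 890: h=3, slot 3 empty → index 3.
Insert 474: h=0, slot 0 empty → index 0.
Insert 90: h=3, h2=3, slot 3 occupied → index 1.
Insert 750: h=3, h2=3, slots 3,1 occupied → index 4.
Table: [474, 90, ∅, 890, 750]
Lookup 90: h=3, h2=3, probe 3,1 → found at 1.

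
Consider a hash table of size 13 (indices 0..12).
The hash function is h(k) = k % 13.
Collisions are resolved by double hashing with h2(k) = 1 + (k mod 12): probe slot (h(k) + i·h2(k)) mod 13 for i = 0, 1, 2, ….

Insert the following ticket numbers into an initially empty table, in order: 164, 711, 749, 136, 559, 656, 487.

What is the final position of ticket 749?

164 hashes to 8; slot 8 is free → place at 8.
711 hashes to 9; slot 9 is free → place at 9.
749 hashes to 8, h2=6; 8 taken → place at 1.
136 hashes to 6; slot 6 is free → place at 6.
559 hashes to 0; slot 0 is free → place at 0.
656 hashes to 6, h2=9; 6 taken → place at 2.
487 hashes to 6, h2=8; 6,1,9 taken → place at 4.
Table: [559, 749, 656, ., 487, ., 136, ., 164, 711, ., ., .]

1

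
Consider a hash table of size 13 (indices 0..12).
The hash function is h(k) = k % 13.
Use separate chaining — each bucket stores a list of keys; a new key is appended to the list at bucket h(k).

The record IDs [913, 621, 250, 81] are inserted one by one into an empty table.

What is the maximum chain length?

3

913 → bucket 3
621 → bucket 10
250 → bucket 3 (collision)
81 → bucket 3 (collision)
Final buckets:
0: _
1: _
2: _
3: 913 -> 250 -> 81
4: _
5: _
6: _
7: _
8: _
9: _
10: 621
11: _
12: _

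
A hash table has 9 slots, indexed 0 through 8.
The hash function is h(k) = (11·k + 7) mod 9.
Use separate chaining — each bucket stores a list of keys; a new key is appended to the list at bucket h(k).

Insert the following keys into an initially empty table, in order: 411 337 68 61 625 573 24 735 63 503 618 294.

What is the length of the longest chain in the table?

6

Insert 411: h=1, bucket 1 empty → new chain.
Insert 337: h=6, bucket 6 empty → new chain.
Insert 68: h=8, bucket 8 empty → new chain.
Insert 61: h=3, bucket 3 empty → new chain.
Insert 625: h=6, bucket 6 nonempty → append to chain.
Insert 573: h=1, bucket 1 nonempty → append to chain.
Insert 24: h=1, bucket 1 nonempty → append to chain.
Insert 735: h=1, bucket 1 nonempty → append to chain.
Insert 63: h=7, bucket 7 empty → new chain.
Insert 503: h=5, bucket 5 empty → new chain.
Insert 618: h=1, bucket 1 nonempty → append to chain.
Insert 294: h=1, bucket 1 nonempty → append to chain.
Final buckets:
0: —
1: 411 -> 573 -> 24 -> 735 -> 618 -> 294
2: —
3: 61
4: —
5: 503
6: 337 -> 625
7: 63
8: 68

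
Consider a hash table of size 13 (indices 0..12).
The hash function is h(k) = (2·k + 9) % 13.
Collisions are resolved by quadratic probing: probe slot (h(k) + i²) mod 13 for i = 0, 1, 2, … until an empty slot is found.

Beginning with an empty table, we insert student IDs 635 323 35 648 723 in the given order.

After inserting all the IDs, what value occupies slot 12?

635: h=5 → slot 5
323: h=5, probe 5,6 → slot 6
35: h=1 → slot 1
648: h=5, probe 5,6,9 → slot 9
723: h=12 → slot 12
Table: [-, 35, -, -, -, 635, 323, -, -, 648, -, -, 723]

723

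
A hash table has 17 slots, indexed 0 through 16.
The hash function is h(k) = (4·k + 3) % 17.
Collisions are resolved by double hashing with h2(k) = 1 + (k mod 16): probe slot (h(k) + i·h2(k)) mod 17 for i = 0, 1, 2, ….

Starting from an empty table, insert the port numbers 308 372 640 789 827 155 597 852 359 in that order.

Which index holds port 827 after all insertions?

8

Insert 308: h=11, slot 11 empty → index 11.
Insert 372: h=12, slot 12 empty → index 12.
Insert 640: h=13, slot 13 empty → index 13.
Insert 789: h=14, slot 14 empty → index 14.
Insert 827: h=13, h2=12, slot 13 occupied → index 8.
Insert 155: h=11, h2=12, slot 11 occupied → index 6.
Insert 597: h=11, h2=6, slot 11 occupied → index 0.
Insert 852: h=11, h2=5, slot 11 occupied → index 16.
Insert 359: h=11, h2=8, slot 11 occupied → index 2.
Table: [597, -, 359, -, -, -, 155, -, 827, -, -, 308, 372, 640, 789, -, 852]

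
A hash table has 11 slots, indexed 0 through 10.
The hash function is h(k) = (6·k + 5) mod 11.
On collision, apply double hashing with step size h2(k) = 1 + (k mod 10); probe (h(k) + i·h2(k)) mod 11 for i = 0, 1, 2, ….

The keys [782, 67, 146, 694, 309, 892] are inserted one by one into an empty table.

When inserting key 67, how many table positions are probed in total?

2

Insert 782: h=0, slot 0 empty → index 0.
Insert 67: h=0, h2=8, slot 0 occupied → index 8.
Insert 146: h=1, slot 1 empty → index 1.
Insert 694: h=0, h2=5, slot 0 occupied → index 5.
Insert 309: h=0, h2=10, slot 0 occupied → index 10.
Insert 892: h=0, h2=3, slot 0 occupied → index 3.
Table: [782, 146, ∅, 892, ∅, 694, ∅, ∅, 67, ∅, 309]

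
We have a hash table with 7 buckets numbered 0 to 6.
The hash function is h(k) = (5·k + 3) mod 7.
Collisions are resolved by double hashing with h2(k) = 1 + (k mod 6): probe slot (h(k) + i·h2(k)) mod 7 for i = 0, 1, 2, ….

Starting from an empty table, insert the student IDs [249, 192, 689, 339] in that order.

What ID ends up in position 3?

249: h=2 -> slot 2
192: h=4 -> slot 4
689: h=4, h2=6, probe 4,3 -> slot 3
339: h=4, h2=4, probe 4,1 -> slot 1
Table: [∅, 339, 249, 689, 192, ∅, ∅]

689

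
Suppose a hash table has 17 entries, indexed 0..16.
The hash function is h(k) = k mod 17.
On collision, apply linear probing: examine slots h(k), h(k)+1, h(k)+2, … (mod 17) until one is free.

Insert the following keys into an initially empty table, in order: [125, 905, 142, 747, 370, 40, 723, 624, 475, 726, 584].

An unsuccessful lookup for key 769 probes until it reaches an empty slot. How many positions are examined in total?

Insert 125: h=6, slot 6 empty -> index 6.
Insert 905: h=4, slot 4 empty -> index 4.
Insert 142: h=6, slot 6 occupied -> index 7.
Insert 747: h=16, slot 16 empty -> index 16.
Insert 370: h=13, slot 13 empty -> index 13.
Insert 40: h=6, slots 6,7 occupied -> index 8.
Insert 723: h=9, slot 9 empty -> index 9.
Insert 624: h=12, slot 12 empty -> index 12.
Insert 475: h=16, slot 16 occupied -> index 0.
Insert 726: h=12, slots 12,13 occupied -> index 14.
Insert 584: h=6, slots 6,7,8,9 occupied -> index 10.
Table: [475, —, —, —, 905, —, 125, 142, 40, 723, 584, —, 624, 370, 726, —, 747]
Lookup 769: h=4, probe 4,5 → slot 5 empty, not found.

2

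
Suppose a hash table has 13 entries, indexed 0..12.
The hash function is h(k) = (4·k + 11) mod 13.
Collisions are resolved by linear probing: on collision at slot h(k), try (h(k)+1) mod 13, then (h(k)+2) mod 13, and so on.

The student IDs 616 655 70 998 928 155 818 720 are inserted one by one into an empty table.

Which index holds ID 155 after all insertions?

616: h=5 => slot 5
655: h=5, probe 5,6 => slot 6
70: h=5, probe 5,6,7 => slot 7
998: h=12 => slot 12
928: h=5, probe 5,6,7,8 => slot 8
155: h=7, probe 7,8,9 => slot 9
818: h=7, probe 7,8,9,10 => slot 10
720: h=5, probe 5,6,7,8,9,10,11 => slot 11
Table: [—, —, —, —, —, 616, 655, 70, 928, 155, 818, 720, 998]

9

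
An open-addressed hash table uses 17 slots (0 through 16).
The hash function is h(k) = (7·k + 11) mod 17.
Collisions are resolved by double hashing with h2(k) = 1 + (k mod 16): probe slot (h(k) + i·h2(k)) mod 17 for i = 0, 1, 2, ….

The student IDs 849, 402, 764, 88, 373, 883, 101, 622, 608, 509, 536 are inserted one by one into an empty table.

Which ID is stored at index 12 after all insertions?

509

Insert 849: h=4, slot 4 empty => index 4.
Insert 402: h=3, slot 3 empty => index 3.
Insert 764: h=4, h2=13, slot 4 occupied => index 0.
Insert 88: h=15, slot 15 empty => index 15.
Insert 373: h=4, h2=6, slot 4 occupied => index 10.
Insert 883: h=4, h2=4, slot 4 occupied => index 8.
Insert 101: h=4, h2=6, slots 4,10 occupied => index 16.
Insert 622: h=13, slot 13 empty => index 13.
Insert 608: h=0, h2=1, slot 0 occupied => index 1.
Insert 509: h=4, h2=14, slots 4,1,15 occupied => index 12.
Insert 536: h=6, slot 6 empty => index 6.
Table: [764, 608, —, 402, 849, —, 536, —, 883, —, 373, —, 509, 622, —, 88, 101]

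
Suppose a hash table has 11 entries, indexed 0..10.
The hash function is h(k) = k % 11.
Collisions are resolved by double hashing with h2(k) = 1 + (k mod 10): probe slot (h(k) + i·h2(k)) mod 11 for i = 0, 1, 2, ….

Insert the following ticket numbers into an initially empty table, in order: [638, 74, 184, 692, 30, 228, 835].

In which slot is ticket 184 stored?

2

638: h=0 -> slot 0
74: h=8 -> slot 8
184: h=8, h2=5, probe 8,2 -> slot 2
692: h=10 -> slot 10
30: h=8, h2=1, probe 8,9 -> slot 9
228: h=8, h2=9, probe 8,6 -> slot 6
835: h=10, h2=6, probe 10,5 -> slot 5
Table: [638, ., 184, ., ., 835, 228, ., 74, 30, 692]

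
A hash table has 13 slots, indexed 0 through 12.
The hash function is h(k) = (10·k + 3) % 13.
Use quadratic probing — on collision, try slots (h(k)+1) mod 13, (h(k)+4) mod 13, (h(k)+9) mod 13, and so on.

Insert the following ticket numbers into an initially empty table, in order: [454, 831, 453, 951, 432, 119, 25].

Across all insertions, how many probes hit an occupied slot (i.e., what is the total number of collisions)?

6

Insert 454: h=6, slot 6 empty → index 6.
Insert 831: h=6, slot 6 occupied → index 7.
Insert 453: h=9, slot 9 empty → index 9.
Insert 951: h=10, slot 10 empty → index 10.
Insert 432: h=7, slot 7 occupied → index 8.
Insert 119: h=10, slot 10 occupied → index 11.
Insert 25: h=6, slots 6,7,10 occupied → index 2.
Table: [_, _, 25, _, _, _, 454, 831, 432, 453, 951, 119, _]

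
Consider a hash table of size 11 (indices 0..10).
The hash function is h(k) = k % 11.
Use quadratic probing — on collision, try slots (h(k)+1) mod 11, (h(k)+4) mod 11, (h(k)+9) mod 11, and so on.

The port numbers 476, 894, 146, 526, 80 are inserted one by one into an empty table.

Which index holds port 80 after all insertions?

476: h=3 -> slot 3
894: h=3, probe 3,4 -> slot 4
146: h=3, probe 3,4,7 -> slot 7
526: h=9 -> slot 9
80: h=3, probe 3,4,7,1 -> slot 1
Table: [., 80, ., 476, 894, ., ., 146, ., 526, .]

1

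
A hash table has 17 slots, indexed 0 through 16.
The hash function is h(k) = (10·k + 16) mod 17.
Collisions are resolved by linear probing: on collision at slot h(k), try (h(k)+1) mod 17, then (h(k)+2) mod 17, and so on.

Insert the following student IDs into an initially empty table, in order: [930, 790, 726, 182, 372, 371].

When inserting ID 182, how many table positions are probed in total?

930 hashes to 0; slot 0 is free => place at 0.
790 hashes to 11; slot 11 is free => place at 11.
726 hashes to 0; 0 taken => place at 1.
182 hashes to 0; 0,1 taken => place at 2.
372 hashes to 13; slot 13 is free => place at 13.
371 hashes to 3; slot 3 is free => place at 3.
Table: [930, 726, 182, 371, —, —, —, —, —, —, —, 790, —, 372, —, —, —]

3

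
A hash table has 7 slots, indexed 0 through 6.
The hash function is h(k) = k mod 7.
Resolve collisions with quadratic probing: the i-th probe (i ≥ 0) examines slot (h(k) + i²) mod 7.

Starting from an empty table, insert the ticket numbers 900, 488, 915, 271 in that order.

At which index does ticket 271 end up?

2

900 hashes to 4; slot 4 is free => place at 4.
488 hashes to 5; slot 5 is free => place at 5.
915 hashes to 5; 5 taken => place at 6.
271 hashes to 5; 5,6 taken => place at 2.
Table: [—, —, 271, —, 900, 488, 915]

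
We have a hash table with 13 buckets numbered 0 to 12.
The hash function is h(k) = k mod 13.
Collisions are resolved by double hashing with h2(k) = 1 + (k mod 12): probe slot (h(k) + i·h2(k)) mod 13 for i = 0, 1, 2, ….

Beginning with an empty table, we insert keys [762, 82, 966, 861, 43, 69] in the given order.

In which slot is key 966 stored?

762: h=8 => slot 8
82: h=4 => slot 4
966: h=4, h2=7, probe 4,11 => slot 11
861: h=3 => slot 3
43: h=4, h2=8, probe 4,12 => slot 12
69: h=4, h2=10, probe 4,1 => slot 1
Table: [∅, 69, ∅, 861, 82, ∅, ∅, ∅, 762, ∅, ∅, 966, 43]

11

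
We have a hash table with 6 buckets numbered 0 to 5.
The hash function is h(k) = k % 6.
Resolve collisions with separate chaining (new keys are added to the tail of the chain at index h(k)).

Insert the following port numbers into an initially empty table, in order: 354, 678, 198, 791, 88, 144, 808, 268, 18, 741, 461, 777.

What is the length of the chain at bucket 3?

2

Insert 354: h=0, bucket 0 empty -> new chain.
Insert 678: h=0, bucket 0 nonempty -> append to chain.
Insert 198: h=0, bucket 0 nonempty -> append to chain.
Insert 791: h=5, bucket 5 empty -> new chain.
Insert 88: h=4, bucket 4 empty -> new chain.
Insert 144: h=0, bucket 0 nonempty -> append to chain.
Insert 808: h=4, bucket 4 nonempty -> append to chain.
Insert 268: h=4, bucket 4 nonempty -> append to chain.
Insert 18: h=0, bucket 0 nonempty -> append to chain.
Insert 741: h=3, bucket 3 empty -> new chain.
Insert 461: h=5, bucket 5 nonempty -> append to chain.
Insert 777: h=3, bucket 3 nonempty -> append to chain.
Final buckets:
0: 354 -> 678 -> 198 -> 144 -> 18
1: ∅
2: ∅
3: 741 -> 777
4: 88 -> 808 -> 268
5: 791 -> 461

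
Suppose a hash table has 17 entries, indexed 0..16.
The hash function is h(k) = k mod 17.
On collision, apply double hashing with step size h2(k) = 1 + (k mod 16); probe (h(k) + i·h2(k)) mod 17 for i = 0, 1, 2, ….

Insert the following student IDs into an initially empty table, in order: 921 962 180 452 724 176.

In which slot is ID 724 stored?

Insert 921: h=3, slot 3 empty → index 3.
Insert 962: h=10, slot 10 empty → index 10.
Insert 180: h=10, h2=5, slot 10 occupied → index 15.
Insert 452: h=10, h2=5, slots 10,15,3 occupied → index 8.
Insert 724: h=10, h2=5, slots 10,15,3,8 occupied → index 13.
Insert 176: h=6, slot 6 empty → index 6.
Table: [., ., ., 921, ., ., 176, ., 452, ., 962, ., ., 724, ., 180, .]

13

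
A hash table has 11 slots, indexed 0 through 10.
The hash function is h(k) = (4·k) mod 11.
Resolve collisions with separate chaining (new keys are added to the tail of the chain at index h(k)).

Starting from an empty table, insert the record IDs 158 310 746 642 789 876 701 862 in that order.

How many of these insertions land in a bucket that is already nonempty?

3

Insert 158: h=5, bucket 5 empty → new chain.
Insert 310: h=8, bucket 8 empty → new chain.
Insert 746: h=3, bucket 3 empty → new chain.
Insert 642: h=5, bucket 5 nonempty → append to chain.
Insert 789: h=10, bucket 10 empty → new chain.
Insert 876: h=6, bucket 6 empty → new chain.
Insert 701: h=10, bucket 10 nonempty → append to chain.
Insert 862: h=5, bucket 5 nonempty → append to chain.
Final buckets:
0: _
1: _
2: _
3: 746
4: _
5: 158 -> 642 -> 862
6: 876
7: _
8: 310
9: _
10: 789 -> 701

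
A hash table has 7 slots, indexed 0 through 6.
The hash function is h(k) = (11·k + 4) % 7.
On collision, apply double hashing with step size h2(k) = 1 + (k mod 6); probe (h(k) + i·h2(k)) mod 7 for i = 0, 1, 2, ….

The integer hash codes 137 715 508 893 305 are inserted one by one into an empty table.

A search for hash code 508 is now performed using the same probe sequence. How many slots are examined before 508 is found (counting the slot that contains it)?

137: h=6 → slot 6
715: h=1 → slot 1
508: h=6, h2=5, probe 6,4 → slot 4
893: h=6, h2=6, probe 6,5 → slot 5
305: h=6, h2=6, probe 6,5,4,3 → slot 3
Table: [_, 715, _, 305, 508, 893, 137]
Lookup 508: h=6, h2=5, probe 6,4 → found at 4.

2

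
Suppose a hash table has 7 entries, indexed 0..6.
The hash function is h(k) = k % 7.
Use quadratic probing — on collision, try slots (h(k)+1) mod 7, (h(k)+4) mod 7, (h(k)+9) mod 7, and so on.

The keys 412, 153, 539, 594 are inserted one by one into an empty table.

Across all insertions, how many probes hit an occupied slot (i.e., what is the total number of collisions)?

412: h=6 -> slot 6
153: h=6, probe 6,0 -> slot 0
539: h=0, probe 0,1 -> slot 1
594: h=6, probe 6,0,3 -> slot 3
Table: [153, 539, ., 594, ., ., 412]

4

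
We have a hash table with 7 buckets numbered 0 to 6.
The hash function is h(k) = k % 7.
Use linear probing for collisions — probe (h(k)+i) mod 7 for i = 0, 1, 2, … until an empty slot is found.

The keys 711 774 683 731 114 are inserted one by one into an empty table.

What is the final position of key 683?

6

Insert 711: h=4, slot 4 empty -> index 4.
Insert 774: h=4, slot 4 occupied -> index 5.
Insert 683: h=4, slots 4,5 occupied -> index 6.
Insert 731: h=3, slot 3 empty -> index 3.
Insert 114: h=2, slot 2 empty -> index 2.
Table: [∅, ∅, 114, 731, 711, 774, 683]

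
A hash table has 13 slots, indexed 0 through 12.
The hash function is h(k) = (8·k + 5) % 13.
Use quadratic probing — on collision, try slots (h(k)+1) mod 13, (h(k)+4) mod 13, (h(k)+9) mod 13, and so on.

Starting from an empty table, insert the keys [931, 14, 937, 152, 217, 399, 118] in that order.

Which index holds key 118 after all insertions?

9

931: h=4 => slot 4
14: h=0 => slot 0
937: h=0, probe 0,1 => slot 1
152: h=12 => slot 12
217: h=12, probe 12,0,3 => slot 3
399: h=12, probe 12,0,3,8 => slot 8
118: h=0, probe 0,1,4,9 => slot 9
Table: [14, 937, _, 217, 931, _, _, _, 399, 118, _, _, 152]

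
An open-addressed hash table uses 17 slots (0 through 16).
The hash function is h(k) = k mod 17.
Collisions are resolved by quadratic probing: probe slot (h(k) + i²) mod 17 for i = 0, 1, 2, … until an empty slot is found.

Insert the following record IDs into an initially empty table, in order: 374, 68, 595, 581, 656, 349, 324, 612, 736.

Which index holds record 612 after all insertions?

374: h=0 → slot 0
68: h=0, probe 0,1 → slot 1
595: h=0, probe 0,1,4 → slot 4
581: h=3 → slot 3
656: h=10 → slot 10
349: h=9 → slot 9
324: h=1, probe 1,2 → slot 2
612: h=0, probe 0,1,4,9,16 → slot 16
736: h=5 → slot 5
Table: [374, 68, 324, 581, 595, 736, ∅, ∅, ∅, 349, 656, ∅, ∅, ∅, ∅, ∅, 612]

16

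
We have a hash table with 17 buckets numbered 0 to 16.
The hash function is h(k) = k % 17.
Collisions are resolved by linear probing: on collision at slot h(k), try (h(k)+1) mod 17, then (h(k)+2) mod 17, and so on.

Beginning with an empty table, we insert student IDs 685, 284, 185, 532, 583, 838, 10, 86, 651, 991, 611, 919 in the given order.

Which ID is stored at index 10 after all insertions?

685 hashes to 5; slot 5 is free → place at 5.
284 hashes to 12; slot 12 is free → place at 12.
185 hashes to 15; slot 15 is free → place at 15.
532 hashes to 5; 5 taken → place at 6.
583 hashes to 5; 5,6 taken → place at 7.
838 hashes to 5; 5,6,7 taken → place at 8.
10 hashes to 10; slot 10 is free → place at 10.
86 hashes to 1; slot 1 is free → place at 1.
651 hashes to 5; 5,6,7,8 taken → place at 9.
991 hashes to 5; 5,6,7,8,9,10 taken → place at 11.
611 hashes to 16; slot 16 is free → place at 16.
919 hashes to 1; 1 taken → place at 2.
Table: [., 86, 919, ., ., 685, 532, 583, 838, 651, 10, 991, 284, ., ., 185, 611]

10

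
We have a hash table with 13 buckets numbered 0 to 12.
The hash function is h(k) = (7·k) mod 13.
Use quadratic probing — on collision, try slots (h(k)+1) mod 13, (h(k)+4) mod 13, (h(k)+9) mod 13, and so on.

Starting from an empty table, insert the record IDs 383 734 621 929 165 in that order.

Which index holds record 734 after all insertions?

4

Insert 383: h=3, slot 3 empty → index 3.
Insert 734: h=3, slot 3 occupied → index 4.
Insert 621: h=5, slot 5 empty → index 5.
Insert 929: h=3, slots 3,4 occupied → index 7.
Insert 165: h=11, slot 11 empty → index 11.
Table: [_, _, _, 383, 734, 621, _, 929, _, _, _, 165, _]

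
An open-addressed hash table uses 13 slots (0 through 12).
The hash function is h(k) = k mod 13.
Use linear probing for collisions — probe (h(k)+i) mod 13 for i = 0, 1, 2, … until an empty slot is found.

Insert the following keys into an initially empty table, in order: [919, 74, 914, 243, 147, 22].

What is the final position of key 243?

11

Insert 919: h=9, slot 9 empty -> index 9.
Insert 74: h=9, slot 9 occupied -> index 10.
Insert 914: h=4, slot 4 empty -> index 4.
Insert 243: h=9, slots 9,10 occupied -> index 11.
Insert 147: h=4, slot 4 occupied -> index 5.
Insert 22: h=9, slots 9,10,11 occupied -> index 12.
Table: [., ., ., ., 914, 147, ., ., ., 919, 74, 243, 22]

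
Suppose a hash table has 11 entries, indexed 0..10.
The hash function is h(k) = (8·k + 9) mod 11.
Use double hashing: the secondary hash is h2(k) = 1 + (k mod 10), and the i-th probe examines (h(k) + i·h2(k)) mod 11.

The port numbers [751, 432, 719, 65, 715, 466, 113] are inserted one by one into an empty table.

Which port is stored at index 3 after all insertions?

Insert 751: h=0, slot 0 empty -> index 0.
Insert 432: h=0, h2=3, slot 0 occupied -> index 3.
Insert 719: h=8, slot 8 empty -> index 8.
Insert 65: h=1, slot 1 empty -> index 1.
Insert 715: h=9, slot 9 empty -> index 9.
Insert 466: h=8, h2=7, slot 8 occupied -> index 4.
Insert 113: h=0, h2=4, slots 0,4,8,1 occupied -> index 5.
Table: [751, 65, ., 432, 466, 113, ., ., 719, 715, .]

432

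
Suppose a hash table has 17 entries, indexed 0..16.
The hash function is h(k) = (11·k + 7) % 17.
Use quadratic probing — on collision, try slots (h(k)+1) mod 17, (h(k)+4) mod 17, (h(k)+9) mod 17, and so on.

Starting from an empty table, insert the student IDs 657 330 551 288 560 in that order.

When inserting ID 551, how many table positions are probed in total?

2

Insert 657: h=9, slot 9 empty => index 9.
Insert 330: h=16, slot 16 empty => index 16.
Insert 551: h=16, slot 16 occupied => index 0.
Insert 288: h=13, slot 13 empty => index 13.
Insert 560: h=13, slot 13 occupied => index 14.
Table: [551, -, -, -, -, -, -, -, -, 657, -, -, -, 288, 560, -, 330]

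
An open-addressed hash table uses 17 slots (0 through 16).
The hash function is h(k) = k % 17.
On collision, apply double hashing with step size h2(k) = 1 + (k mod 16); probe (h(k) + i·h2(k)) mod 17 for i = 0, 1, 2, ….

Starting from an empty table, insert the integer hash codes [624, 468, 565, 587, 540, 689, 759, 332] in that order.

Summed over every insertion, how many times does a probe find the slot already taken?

Insert 624: h=12, slot 12 empty -> index 12.
Insert 468: h=9, slot 9 empty -> index 9.
Insert 565: h=4, slot 4 empty -> index 4.
Insert 587: h=9, h2=12, slots 9,4 occupied -> index 16.
Insert 540: h=13, slot 13 empty -> index 13.
Insert 689: h=9, h2=2, slot 9 occupied -> index 11.
Insert 759: h=11, h2=8, slot 11 occupied -> index 2.
Insert 332: h=9, h2=13, slot 9 occupied -> index 5.
Table: [_, _, 759, _, 565, 332, _, _, _, 468, _, 689, 624, 540, _, _, 587]

5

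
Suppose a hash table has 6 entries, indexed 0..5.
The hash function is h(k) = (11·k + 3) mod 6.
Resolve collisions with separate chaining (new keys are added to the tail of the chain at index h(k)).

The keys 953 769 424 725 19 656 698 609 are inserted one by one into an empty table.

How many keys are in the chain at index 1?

2

953 -> bucket 4
769 -> bucket 2
424 -> bucket 5
725 -> bucket 4 (collision)
19 -> bucket 2 (collision)
656 -> bucket 1
698 -> bucket 1 (collision)
609 -> bucket 0
Final buckets:
0: 609
1: 656 -> 698
2: 769 -> 19
3: ∅
4: 953 -> 725
5: 424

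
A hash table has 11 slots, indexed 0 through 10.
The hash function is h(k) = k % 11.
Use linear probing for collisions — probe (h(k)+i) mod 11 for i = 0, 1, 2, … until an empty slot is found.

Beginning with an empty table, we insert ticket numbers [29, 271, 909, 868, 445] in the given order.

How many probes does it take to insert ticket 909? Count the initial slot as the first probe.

29: h=7 => slot 7
271: h=7, probe 7,8 => slot 8
909: h=7, probe 7,8,9 => slot 9
868: h=10 => slot 10
445: h=5 => slot 5
Table: [., ., ., ., ., 445, ., 29, 271, 909, 868]

3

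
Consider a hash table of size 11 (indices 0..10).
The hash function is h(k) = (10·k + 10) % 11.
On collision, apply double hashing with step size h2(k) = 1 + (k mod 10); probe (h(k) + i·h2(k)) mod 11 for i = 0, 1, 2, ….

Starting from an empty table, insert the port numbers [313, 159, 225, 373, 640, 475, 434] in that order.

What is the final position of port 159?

313 hashes to 5; slot 5 is free => place at 5.
159 hashes to 5, h2=10; 5 taken => place at 4.
225 hashes to 5, h2=6; 5 taken => place at 0.
373 hashes to 0, h2=4; 0,4 taken => place at 8.
640 hashes to 8, h2=1; 8 taken => place at 9.
475 hashes to 8, h2=6; 8 taken => place at 3.
434 hashes to 5, h2=5; 5 taken => place at 10.
Table: [225, —, —, 475, 159, 313, —, —, 373, 640, 434]

4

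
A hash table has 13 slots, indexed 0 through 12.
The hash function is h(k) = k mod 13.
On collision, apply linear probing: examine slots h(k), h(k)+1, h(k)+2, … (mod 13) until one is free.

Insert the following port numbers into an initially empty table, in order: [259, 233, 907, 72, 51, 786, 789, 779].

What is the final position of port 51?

1

259 hashes to 12; slot 12 is free -> place at 12.
233 hashes to 12; 12 taken -> place at 0.
907 hashes to 10; slot 10 is free -> place at 10.
72 hashes to 7; slot 7 is free -> place at 7.
51 hashes to 12; 12,0 taken -> place at 1.
786 hashes to 6; slot 6 is free -> place at 6.
789 hashes to 9; slot 9 is free -> place at 9.
779 hashes to 12; 12,0,1 taken -> place at 2.
Table: [233, 51, 779, —, —, —, 786, 72, —, 789, 907, —, 259]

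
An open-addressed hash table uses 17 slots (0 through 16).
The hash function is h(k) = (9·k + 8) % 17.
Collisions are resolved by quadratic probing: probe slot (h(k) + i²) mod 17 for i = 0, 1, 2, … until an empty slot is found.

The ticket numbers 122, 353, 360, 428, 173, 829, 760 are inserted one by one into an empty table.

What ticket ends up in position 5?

428

122: h=1 -> slot 1
353: h=6 -> slot 6
360: h=1, probe 1,2 -> slot 2
428: h=1, probe 1,2,5 -> slot 5
173: h=1, probe 1,2,5,10 -> slot 10
829: h=6, probe 6,7 -> slot 7
760: h=14 -> slot 14
Table: [—, 122, 360, —, —, 428, 353, 829, —, —, 173, —, —, —, 760, —, —]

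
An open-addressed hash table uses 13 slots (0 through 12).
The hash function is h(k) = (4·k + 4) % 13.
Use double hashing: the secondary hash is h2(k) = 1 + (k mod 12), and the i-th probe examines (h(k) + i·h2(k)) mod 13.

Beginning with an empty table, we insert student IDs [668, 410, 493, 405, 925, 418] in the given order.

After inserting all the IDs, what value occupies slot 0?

493

Insert 668: h=11, slot 11 empty → index 11.
Insert 410: h=6, slot 6 empty → index 6.
Insert 493: h=0, slot 0 empty → index 0.
Insert 405: h=12, slot 12 empty → index 12.
Insert 925: h=12, h2=2, slot 12 occupied → index 1.
Insert 418: h=12, h2=11, slot 12 occupied → index 10.
Table: [493, 925, —, —, —, —, 410, —, —, —, 418, 668, 405]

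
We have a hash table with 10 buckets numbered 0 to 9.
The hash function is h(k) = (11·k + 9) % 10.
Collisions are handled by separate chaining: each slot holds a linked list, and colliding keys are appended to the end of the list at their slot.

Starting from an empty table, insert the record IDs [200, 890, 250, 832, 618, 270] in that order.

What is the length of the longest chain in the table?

200 → bucket 9
890 → bucket 9 (collision)
250 → bucket 9 (collision)
832 → bucket 1
618 → bucket 7
270 → bucket 9 (collision)
Final buckets:
0: _
1: 832
2: _
3: _
4: _
5: _
6: _
7: 618
8: _
9: 200 -> 890 -> 250 -> 270

4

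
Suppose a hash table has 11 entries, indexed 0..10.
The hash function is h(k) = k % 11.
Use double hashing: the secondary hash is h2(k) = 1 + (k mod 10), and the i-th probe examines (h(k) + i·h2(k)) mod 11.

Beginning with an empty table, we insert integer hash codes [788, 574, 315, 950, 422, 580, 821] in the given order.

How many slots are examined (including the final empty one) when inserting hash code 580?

Insert 788: h=7, slot 7 empty → index 7.
Insert 574: h=2, slot 2 empty → index 2.
Insert 315: h=7, h2=6, slots 7,2 occupied → index 8.
Insert 950: h=4, slot 4 empty → index 4.
Insert 422: h=4, h2=3, slots 4,7 occupied → index 10.
Insert 580: h=8, h2=1, slot 8 occupied → index 9.
Insert 821: h=7, h2=2, slots 7,9 occupied → index 0.
Table: [821, _, 574, _, 950, _, _, 788, 315, 580, 422]

2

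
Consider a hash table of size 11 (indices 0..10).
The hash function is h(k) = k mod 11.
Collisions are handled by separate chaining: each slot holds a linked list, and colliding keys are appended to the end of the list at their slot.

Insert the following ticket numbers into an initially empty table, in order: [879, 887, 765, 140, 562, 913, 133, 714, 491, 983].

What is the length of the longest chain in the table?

879 -> bucket 10
887 -> bucket 7
765 -> bucket 6
140 -> bucket 8
562 -> bucket 1
913 -> bucket 0
133 -> bucket 1 (collision)
714 -> bucket 10 (collision)
491 -> bucket 7 (collision)
983 -> bucket 4
Final buckets:
0: 913
1: 562 -> 133
2: ∅
3: ∅
4: 983
5: ∅
6: 765
7: 887 -> 491
8: 140
9: ∅
10: 879 -> 714

2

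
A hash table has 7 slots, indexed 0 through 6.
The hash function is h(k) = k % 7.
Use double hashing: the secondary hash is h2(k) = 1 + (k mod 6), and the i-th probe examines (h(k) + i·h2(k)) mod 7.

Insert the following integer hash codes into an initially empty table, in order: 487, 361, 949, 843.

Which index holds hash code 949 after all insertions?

1

Insert 487: h=4, slot 4 empty -> index 4.
Insert 361: h=4, h2=2, slot 4 occupied -> index 6.
Insert 949: h=4, h2=2, slots 4,6 occupied -> index 1.
Insert 843: h=3, slot 3 empty -> index 3.
Table: [_, 949, _, 843, 487, _, 361]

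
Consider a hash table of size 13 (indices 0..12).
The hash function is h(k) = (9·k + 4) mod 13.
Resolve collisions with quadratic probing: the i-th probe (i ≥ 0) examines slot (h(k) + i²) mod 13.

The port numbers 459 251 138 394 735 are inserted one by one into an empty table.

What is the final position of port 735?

459 hashes to 1; slot 1 is free → place at 1.
251 hashes to 1; 1 taken → place at 2.
138 hashes to 11; slot 11 is free → place at 11.
394 hashes to 1; 1,2 taken → place at 5.
735 hashes to 2; 2 taken → place at 3.
Table: [-, 459, 251, 735, -, 394, -, -, -, -, -, 138, -]

3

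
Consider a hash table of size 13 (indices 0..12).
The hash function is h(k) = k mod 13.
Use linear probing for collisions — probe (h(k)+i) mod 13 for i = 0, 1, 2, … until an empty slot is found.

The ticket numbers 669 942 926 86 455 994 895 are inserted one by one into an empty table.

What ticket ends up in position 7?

942

669 hashes to 6; slot 6 is free → place at 6.
942 hashes to 6; 6 taken → place at 7.
926 hashes to 3; slot 3 is free → place at 3.
86 hashes to 8; slot 8 is free → place at 8.
455 hashes to 0; slot 0 is free → place at 0.
994 hashes to 6; 6,7,8 taken → place at 9.
895 hashes to 11; slot 11 is free → place at 11.
Table: [455, —, —, 926, —, —, 669, 942, 86, 994, —, 895, —]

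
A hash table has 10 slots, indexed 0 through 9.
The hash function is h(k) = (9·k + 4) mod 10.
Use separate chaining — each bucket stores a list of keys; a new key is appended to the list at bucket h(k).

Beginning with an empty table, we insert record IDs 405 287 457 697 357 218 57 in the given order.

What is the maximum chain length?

5

Insert 405: h=9, bucket 9 empty → new chain.
Insert 287: h=7, bucket 7 empty → new chain.
Insert 457: h=7, bucket 7 nonempty → append to chain.
Insert 697: h=7, bucket 7 nonempty → append to chain.
Insert 357: h=7, bucket 7 nonempty → append to chain.
Insert 218: h=6, bucket 6 empty → new chain.
Insert 57: h=7, bucket 7 nonempty → append to chain.
Final buckets:
0: _
1: _
2: _
3: _
4: _
5: _
6: 218
7: 287 -> 457 -> 697 -> 357 -> 57
8: _
9: 405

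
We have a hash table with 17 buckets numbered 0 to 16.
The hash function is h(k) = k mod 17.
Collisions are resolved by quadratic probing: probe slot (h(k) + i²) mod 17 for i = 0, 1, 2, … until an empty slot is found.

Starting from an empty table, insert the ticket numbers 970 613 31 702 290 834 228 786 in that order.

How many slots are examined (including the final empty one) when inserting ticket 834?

Insert 970: h=1, slot 1 empty -> index 1.
Insert 613: h=1, slot 1 occupied -> index 2.
Insert 31: h=14, slot 14 empty -> index 14.
Insert 702: h=5, slot 5 empty -> index 5.
Insert 290: h=1, slots 1,2,5 occupied -> index 10.
Insert 834: h=1, slots 1,2,5,10 occupied -> index 0.
Insert 228: h=7, slot 7 empty -> index 7.
Insert 786: h=4, slot 4 empty -> index 4.
Table: [834, 970, 613, ∅, 786, 702, ∅, 228, ∅, ∅, 290, ∅, ∅, ∅, 31, ∅, ∅]

5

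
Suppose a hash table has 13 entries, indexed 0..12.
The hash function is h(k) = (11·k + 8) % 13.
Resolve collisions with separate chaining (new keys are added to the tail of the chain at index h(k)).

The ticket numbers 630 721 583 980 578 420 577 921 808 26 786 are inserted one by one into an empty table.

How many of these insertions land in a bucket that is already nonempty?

Insert 630: h=9, bucket 9 empty -> new chain.
Insert 721: h=9, bucket 9 nonempty -> append to chain.
Insert 583: h=12, bucket 12 empty -> new chain.
Insert 980: h=11, bucket 11 empty -> new chain.
Insert 578: h=9, bucket 9 nonempty -> append to chain.
Insert 420: h=0, bucket 0 empty -> new chain.
Insert 577: h=11, bucket 11 nonempty -> append to chain.
Insert 921: h=12, bucket 12 nonempty -> append to chain.
Insert 808: h=4, bucket 4 empty -> new chain.
Insert 26: h=8, bucket 8 empty -> new chain.
Insert 786: h=9, bucket 9 nonempty -> append to chain.
Final buckets:
0: 420
1: _
2: _
3: _
4: 808
5: _
6: _
7: _
8: 26
9: 630 -> 721 -> 578 -> 786
10: _
11: 980 -> 577
12: 583 -> 921

5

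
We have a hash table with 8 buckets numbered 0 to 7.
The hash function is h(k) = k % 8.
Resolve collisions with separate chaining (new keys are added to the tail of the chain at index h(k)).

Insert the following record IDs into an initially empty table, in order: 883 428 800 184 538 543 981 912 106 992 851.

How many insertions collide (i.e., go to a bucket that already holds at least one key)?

5

883 → bucket 3
428 → bucket 4
800 → bucket 0
184 → bucket 0 (collision)
538 → bucket 2
543 → bucket 7
981 → bucket 5
912 → bucket 0 (collision)
106 → bucket 2 (collision)
992 → bucket 0 (collision)
851 → bucket 3 (collision)
Final buckets:
0: 800 -> 184 -> 912 -> 992
1: ∅
2: 538 -> 106
3: 883 -> 851
4: 428
5: 981
6: ∅
7: 543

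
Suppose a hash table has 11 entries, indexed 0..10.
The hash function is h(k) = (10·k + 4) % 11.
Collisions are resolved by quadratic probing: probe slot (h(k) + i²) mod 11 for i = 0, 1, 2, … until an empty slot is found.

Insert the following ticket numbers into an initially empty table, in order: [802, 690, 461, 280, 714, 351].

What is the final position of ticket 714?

9

802 hashes to 5; slot 5 is free -> place at 5.
690 hashes to 7; slot 7 is free -> place at 7.
461 hashes to 5; 5 taken -> place at 6.
280 hashes to 10; slot 10 is free -> place at 10.
714 hashes to 5; 5,6 taken -> place at 9.
351 hashes to 5; 5,6,9 taken -> place at 3.
Table: [., ., ., 351, ., 802, 461, 690, ., 714, 280]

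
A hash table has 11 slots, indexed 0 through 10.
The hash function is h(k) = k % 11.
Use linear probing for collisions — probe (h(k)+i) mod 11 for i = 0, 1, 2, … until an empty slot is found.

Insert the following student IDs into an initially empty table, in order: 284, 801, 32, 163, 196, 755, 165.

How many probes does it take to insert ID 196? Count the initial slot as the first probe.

Insert 284: h=9, slot 9 empty → index 9.
Insert 801: h=9, slot 9 occupied → index 10.
Insert 32: h=10, slot 10 occupied → index 0.
Insert 163: h=9, slots 9,10,0 occupied → index 1.
Insert 196: h=9, slots 9,10,0,1 occupied → index 2.
Insert 755: h=7, slot 7 empty → index 7.
Insert 165: h=0, slots 0,1,2 occupied → index 3.
Table: [32, 163, 196, 165, _, _, _, 755, _, 284, 801]

5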